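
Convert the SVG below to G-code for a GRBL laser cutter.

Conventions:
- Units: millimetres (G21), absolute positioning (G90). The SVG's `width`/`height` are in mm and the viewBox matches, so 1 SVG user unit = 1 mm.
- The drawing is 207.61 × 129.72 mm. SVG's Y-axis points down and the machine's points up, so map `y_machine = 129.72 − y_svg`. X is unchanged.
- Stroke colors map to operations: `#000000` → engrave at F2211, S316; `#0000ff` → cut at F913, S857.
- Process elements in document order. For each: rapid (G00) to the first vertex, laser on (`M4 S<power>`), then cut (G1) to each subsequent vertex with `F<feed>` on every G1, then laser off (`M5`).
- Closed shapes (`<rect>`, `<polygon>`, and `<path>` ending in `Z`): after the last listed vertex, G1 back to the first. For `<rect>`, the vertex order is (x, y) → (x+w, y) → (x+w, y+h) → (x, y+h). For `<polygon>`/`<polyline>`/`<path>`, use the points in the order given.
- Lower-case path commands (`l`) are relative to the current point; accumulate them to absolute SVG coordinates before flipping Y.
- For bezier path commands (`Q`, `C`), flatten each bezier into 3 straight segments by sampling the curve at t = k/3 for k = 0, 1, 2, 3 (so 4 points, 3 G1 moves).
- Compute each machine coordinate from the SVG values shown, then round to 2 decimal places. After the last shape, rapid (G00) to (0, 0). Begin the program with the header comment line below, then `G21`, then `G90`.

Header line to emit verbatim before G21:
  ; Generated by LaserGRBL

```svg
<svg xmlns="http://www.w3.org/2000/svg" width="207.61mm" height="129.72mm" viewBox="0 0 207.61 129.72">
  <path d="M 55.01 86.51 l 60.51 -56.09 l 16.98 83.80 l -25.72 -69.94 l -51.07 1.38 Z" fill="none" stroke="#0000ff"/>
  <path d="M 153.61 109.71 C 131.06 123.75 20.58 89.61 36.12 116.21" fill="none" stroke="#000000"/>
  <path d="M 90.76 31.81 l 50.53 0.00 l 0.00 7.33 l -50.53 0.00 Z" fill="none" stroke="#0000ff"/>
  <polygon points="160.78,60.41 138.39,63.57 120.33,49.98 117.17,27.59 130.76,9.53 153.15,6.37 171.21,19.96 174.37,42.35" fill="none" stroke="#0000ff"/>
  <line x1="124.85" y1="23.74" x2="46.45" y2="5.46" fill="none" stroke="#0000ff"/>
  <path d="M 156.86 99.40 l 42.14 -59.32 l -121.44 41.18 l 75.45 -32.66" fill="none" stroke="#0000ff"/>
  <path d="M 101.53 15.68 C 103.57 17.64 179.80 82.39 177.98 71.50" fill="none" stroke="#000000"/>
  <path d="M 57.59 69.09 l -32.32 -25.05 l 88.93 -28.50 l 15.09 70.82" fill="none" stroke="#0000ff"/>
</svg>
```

Since the viewBox matches the mm dimensions, user units are millimetres directly. The only transform is the Y-flip y_m = 129.72 − y_svg.

Shape 1 is a closed polygon drawn with `<path>`. Its stroke #0000ff means cut at S857, F913. After flipping Y the toolpath is (55.01,43.21) → (115.52,99.30) → (132.50,15.50) → (106.78,85.44) → (55.71,84.06) → (55.01,43.21), returning to the start.

Shape 2 is a cubic bezier drawn with `<path>`. Its stroke #000000 means engrave at S316, F2211. After flipping Y the toolpath is (153.61,20.01) → (109.67,18.00) → (54.66,23.90) → (36.12,13.51).

Shape 3 is a rectangle drawn with `<path>`. Its stroke #0000ff means cut at S857, F913. After flipping Y the toolpath is (90.76,97.91) → (141.29,97.91) → (141.29,90.58) → (90.76,90.58) → (90.76,97.91), returning to the start.

Shape 4 is a regular polygon drawn with `<polygon>`. Its stroke #0000ff means cut at S857, F913. After flipping Y the toolpath is (160.78,69.31) → (138.39,66.15) → (120.33,79.74) → (117.17,102.13) → (130.76,120.19) → (153.15,123.35) → (171.21,109.76) → (174.37,87.37) → (160.78,69.31), returning to the start.

Shape 5 is a line segment drawn with `<line>`. Its stroke #0000ff means cut at S857, F913. After flipping Y the toolpath is (124.85,105.98) → (46.45,124.26).

Shape 6 is a open polyline drawn with `<path>`. Its stroke #0000ff means cut at S857, F913. After flipping Y the toolpath is (156.86,30.32) → (199.00,89.64) → (77.56,48.46) → (153.01,81.12).

Shape 7 is a cubic bezier drawn with `<path>`. Its stroke #000000 means engrave at S316, F2211. After flipping Y the toolpath is (101.53,114.04) → (122.66,96.28) → (159.42,67.42) → (177.98,58.22).

Shape 8 is a open polyline drawn with `<path>`. Its stroke #0000ff means cut at S857, F913. After flipping Y the toolpath is (57.59,60.63) → (25.27,85.68) → (114.20,114.18) → (129.29,43.36).

; Generated by LaserGRBL
G21
G90
G00 X55.01 Y43.21
M4 S857
G1 X115.52 Y99.30 F913
G1 X132.50 Y15.50 F913
G1 X106.78 Y85.44 F913
G1 X55.71 Y84.06 F913
G1 X55.01 Y43.21 F913
M5
G00 X153.61 Y20.01
M4 S316
G1 X109.67 Y18.00 F2211
G1 X54.66 Y23.90 F2211
G1 X36.12 Y13.51 F2211
M5
G00 X90.76 Y97.91
M4 S857
G1 X141.29 Y97.91 F913
G1 X141.29 Y90.58 F913
G1 X90.76 Y90.58 F913
G1 X90.76 Y97.91 F913
M5
G00 X160.78 Y69.31
M4 S857
G1 X138.39 Y66.15 F913
G1 X120.33 Y79.74 F913
G1 X117.17 Y102.13 F913
G1 X130.76 Y120.19 F913
G1 X153.15 Y123.35 F913
G1 X171.21 Y109.76 F913
G1 X174.37 Y87.37 F913
G1 X160.78 Y69.31 F913
M5
G00 X124.85 Y105.98
M4 S857
G1 X46.45 Y124.26 F913
M5
G00 X156.86 Y30.32
M4 S857
G1 X199.00 Y89.64 F913
G1 X77.56 Y48.46 F913
G1 X153.01 Y81.12 F913
M5
G00 X101.53 Y114.04
M4 S316
G1 X122.66 Y96.28 F2211
G1 X159.42 Y67.42 F2211
G1 X177.98 Y58.22 F2211
M5
G00 X57.59 Y60.63
M4 S857
G1 X25.27 Y85.68 F913
G1 X114.20 Y114.18 F913
G1 X129.29 Y43.36 F913
M5
G00 X0.00 Y0.00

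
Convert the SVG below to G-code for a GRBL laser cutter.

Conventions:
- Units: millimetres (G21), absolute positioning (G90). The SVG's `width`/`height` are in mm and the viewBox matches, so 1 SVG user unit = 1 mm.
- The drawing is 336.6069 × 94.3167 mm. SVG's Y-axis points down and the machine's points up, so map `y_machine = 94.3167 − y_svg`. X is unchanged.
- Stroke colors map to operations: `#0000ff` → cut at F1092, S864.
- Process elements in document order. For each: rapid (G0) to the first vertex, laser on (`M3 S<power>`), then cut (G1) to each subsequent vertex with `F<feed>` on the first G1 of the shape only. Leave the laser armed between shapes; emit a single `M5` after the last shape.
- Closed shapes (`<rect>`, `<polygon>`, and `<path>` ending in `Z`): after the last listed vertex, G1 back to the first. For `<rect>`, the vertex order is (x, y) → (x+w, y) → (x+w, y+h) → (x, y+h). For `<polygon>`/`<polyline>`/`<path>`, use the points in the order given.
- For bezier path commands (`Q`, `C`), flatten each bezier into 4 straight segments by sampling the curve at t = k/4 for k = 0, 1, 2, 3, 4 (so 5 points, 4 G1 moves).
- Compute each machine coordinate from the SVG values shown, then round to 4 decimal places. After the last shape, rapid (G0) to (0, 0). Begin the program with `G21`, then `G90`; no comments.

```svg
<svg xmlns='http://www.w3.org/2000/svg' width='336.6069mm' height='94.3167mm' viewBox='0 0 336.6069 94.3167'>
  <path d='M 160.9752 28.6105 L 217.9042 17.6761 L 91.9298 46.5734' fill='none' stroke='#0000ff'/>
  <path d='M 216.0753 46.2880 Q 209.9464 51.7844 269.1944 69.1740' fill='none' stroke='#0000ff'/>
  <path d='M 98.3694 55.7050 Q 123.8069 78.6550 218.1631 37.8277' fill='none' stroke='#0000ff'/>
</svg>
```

1 u = 1 mm; y_m = 94.3167 − y.

[1] `<path>` open polyline, #0000ff→cut S864 F1092: (160.9752,65.7062) → (217.9042,76.6406) → (91.9298,47.7433)

[2] `<path>` quadratic bezier, #0000ff→cut S864 F1092: (216.0753,48.0287) → (217.0969,44.5372) → (226.2906,39.5590) → (243.6565,33.0942) → (269.1944,25.1427)

[3] `<path>` quadratic bezier, #0000ff→cut S864 F1092: (98.3694,38.6117) → (115.3956,31.1228) → (141.0366,31.6060) → (175.2924,40.0614) → (218.1631,56.4890)

G21
G90
G0 X160.9752 Y65.7062
M3 S864
G1 X217.9042 Y76.6406 F1092
G1 X91.9298 Y47.7433
G0 X216.0753 Y48.0287
M3 S864
G1 X217.0969 Y44.5372 F1092
G1 X226.2906 Y39.5590
G1 X243.6565 Y33.0942
G1 X269.1944 Y25.1427
G0 X98.3694 Y38.6117
M3 S864
G1 X115.3956 Y31.1228 F1092
G1 X141.0366 Y31.6060
G1 X175.2924 Y40.0614
G1 X218.1631 Y56.4890
M5
G0 X0.0000 Y0.0000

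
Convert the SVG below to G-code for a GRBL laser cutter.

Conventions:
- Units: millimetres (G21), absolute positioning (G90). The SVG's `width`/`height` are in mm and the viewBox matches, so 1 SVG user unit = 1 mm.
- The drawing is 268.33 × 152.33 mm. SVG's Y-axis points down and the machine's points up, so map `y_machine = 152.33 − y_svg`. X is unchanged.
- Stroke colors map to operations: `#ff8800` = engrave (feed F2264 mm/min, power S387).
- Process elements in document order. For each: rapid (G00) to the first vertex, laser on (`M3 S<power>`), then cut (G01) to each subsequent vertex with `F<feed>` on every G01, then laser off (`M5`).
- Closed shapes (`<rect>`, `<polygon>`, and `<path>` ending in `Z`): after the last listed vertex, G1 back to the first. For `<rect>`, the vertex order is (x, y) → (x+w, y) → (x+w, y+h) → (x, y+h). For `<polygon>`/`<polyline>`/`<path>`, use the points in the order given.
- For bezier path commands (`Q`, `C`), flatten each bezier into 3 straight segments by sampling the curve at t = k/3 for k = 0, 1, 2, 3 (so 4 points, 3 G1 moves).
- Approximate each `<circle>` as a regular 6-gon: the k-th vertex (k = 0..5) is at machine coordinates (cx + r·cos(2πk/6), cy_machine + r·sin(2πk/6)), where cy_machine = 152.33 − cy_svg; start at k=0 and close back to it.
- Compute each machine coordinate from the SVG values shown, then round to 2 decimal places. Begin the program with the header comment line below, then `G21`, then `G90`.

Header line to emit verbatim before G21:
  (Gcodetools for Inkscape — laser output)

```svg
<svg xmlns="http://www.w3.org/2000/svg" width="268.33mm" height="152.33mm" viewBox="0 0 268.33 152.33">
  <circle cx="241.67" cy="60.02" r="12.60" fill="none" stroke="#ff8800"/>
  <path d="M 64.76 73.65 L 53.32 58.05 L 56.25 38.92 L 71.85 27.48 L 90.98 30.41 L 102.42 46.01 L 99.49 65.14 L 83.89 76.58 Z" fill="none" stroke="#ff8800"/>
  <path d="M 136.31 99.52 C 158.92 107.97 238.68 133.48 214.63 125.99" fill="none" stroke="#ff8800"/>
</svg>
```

1 u = 1 mm; y_m = 152.33 − y.

[1] `<circle>` circle, #ff8800→engrave S387 F2264: (254.27,92.31) → (247.97,103.22) → (235.37,103.22) → (229.07,92.31) → (235.37,81.40) → (247.97,81.40) → (254.27,92.31) (closed)

[2] `<path>` regular polygon, #ff8800→engrave S387 F2264: (64.76,78.68) → (53.32,94.28) → (56.25,113.41) → (71.85,124.85) → (90.98,121.92) → (102.42,106.32) → (99.49,87.19) → (83.89,75.75) → (64.76,78.68) (closed)

[3] `<path>` cubic bezier, #ff8800→engrave S387 F2264: (136.31,52.81) → (172.01,40.53) → (210.04,28.00) → (214.63,26.34)

(Gcodetools for Inkscape — laser output)
G21
G90
G00 X254.27 Y92.31
M3 S387
G01 X247.97 Y103.22 F2264
G01 X235.37 Y103.22 F2264
G01 X229.07 Y92.31 F2264
G01 X235.37 Y81.40 F2264
G01 X247.97 Y81.40 F2264
G01 X254.27 Y92.31 F2264
M5
G00 X64.76 Y78.68
M3 S387
G01 X53.32 Y94.28 F2264
G01 X56.25 Y113.41 F2264
G01 X71.85 Y124.85 F2264
G01 X90.98 Y121.92 F2264
G01 X102.42 Y106.32 F2264
G01 X99.49 Y87.19 F2264
G01 X83.89 Y75.75 F2264
G01 X64.76 Y78.68 F2264
M5
G00 X136.31 Y52.81
M3 S387
G01 X172.01 Y40.53 F2264
G01 X210.04 Y28.00 F2264
G01 X214.63 Y26.34 F2264
M5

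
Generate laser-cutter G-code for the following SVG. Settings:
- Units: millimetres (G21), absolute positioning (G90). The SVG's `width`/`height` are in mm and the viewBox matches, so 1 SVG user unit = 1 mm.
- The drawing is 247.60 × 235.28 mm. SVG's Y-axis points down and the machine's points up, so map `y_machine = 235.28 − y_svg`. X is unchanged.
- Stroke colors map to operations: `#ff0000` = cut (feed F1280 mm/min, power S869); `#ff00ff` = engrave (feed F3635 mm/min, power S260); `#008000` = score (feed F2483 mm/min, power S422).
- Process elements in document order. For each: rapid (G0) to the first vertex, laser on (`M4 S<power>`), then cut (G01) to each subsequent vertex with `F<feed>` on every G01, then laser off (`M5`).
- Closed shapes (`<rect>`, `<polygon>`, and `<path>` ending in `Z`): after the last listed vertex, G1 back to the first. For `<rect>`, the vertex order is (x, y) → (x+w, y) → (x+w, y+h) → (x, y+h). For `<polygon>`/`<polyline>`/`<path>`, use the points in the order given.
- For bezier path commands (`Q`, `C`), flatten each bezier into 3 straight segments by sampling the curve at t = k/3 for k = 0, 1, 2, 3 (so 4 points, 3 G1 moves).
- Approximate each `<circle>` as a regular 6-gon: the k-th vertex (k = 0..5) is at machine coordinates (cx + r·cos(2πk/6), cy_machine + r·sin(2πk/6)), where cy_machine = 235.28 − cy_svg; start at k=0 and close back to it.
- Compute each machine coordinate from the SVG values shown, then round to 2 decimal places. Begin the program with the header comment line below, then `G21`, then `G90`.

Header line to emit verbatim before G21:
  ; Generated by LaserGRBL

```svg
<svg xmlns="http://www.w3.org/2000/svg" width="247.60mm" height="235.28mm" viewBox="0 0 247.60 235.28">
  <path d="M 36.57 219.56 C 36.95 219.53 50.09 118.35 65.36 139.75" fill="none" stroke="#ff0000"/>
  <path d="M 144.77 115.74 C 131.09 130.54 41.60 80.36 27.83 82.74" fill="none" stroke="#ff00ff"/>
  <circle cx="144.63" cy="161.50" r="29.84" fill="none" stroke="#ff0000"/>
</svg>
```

viewBox `0 0 247.60 235.28` with mm width/height → 1 unit = 1 mm. Flip: y_m = 235.28 − y_svg.

**Shape 1** — `<path>` cubic bezier, stroke `#ff0000` → cut (S869, F1280). Control points (SVG): P0=(36.57,219.56), P1=(36.95,219.53), P2=(50.09,118.35), P3=(65.36,139.75); sampled at t=k/3. Machine vertices: (36.57,15.72) → (40.81,41.18) → (51.19,84.36) → (65.36,95.53). Open path.

**Shape 2** — `<path>` cubic bezier, stroke `#ff00ff` → engrave (S260, F3635). Control points (SVG): P0=(144.77,115.74), P1=(131.09,130.54), P2=(41.60,80.36), P3=(27.83,82.74); sampled at t=k/3. Machine vertices: (144.77,119.54) → (111.43,122.05) → (61.23,141.75) → (27.83,152.54). Open path.

**Shape 3** — `<circle>` circle, stroke `#ff0000` → cut (S869, F1280). Machine vertices: (174.47,73.78) → (159.55,99.62) → (129.71,99.62) → (114.79,73.78) → (129.71,47.94) → (159.55,47.94) → (174.47,73.78). Closed: final G1 returns to the first vertex.

; Generated by LaserGRBL
G21
G90
G0 X36.57 Y15.72
M4 S869
G01 X40.81 Y41.18 F1280
G01 X51.19 Y84.36 F1280
G01 X65.36 Y95.53 F1280
M5
G0 X144.77 Y119.54
M4 S260
G01 X111.43 Y122.05 F3635
G01 X61.23 Y141.75 F3635
G01 X27.83 Y152.54 F3635
M5
G0 X174.47 Y73.78
M4 S869
G01 X159.55 Y99.62 F1280
G01 X129.71 Y99.62 F1280
G01 X114.79 Y73.78 F1280
G01 X129.71 Y47.94 F1280
G01 X159.55 Y47.94 F1280
G01 X174.47 Y73.78 F1280
M5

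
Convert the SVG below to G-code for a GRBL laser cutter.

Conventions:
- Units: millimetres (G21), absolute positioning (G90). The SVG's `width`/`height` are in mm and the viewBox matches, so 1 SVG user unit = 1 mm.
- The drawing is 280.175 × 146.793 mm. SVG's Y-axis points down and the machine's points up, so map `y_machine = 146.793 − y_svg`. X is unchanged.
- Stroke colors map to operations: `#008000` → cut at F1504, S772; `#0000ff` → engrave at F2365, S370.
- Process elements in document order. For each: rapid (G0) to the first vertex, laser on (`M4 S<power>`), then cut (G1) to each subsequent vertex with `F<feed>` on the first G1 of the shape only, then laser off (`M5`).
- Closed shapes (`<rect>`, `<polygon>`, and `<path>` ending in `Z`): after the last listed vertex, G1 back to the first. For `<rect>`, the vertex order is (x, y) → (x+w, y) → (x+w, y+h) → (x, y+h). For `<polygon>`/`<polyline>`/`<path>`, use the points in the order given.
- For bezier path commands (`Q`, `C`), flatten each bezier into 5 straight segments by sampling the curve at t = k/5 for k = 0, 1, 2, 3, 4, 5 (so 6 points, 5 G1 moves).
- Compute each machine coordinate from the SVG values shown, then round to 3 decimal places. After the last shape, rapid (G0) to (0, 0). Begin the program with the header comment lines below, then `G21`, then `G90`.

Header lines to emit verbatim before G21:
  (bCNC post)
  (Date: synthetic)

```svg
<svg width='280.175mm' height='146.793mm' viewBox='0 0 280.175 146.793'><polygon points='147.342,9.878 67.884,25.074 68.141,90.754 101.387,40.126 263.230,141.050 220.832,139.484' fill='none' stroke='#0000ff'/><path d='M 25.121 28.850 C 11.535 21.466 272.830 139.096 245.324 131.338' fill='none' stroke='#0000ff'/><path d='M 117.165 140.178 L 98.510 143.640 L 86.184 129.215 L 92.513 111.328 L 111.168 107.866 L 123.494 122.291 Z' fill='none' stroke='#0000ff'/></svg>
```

1 u = 1 mm; y_m = 146.793 − y.

[1] `<polygon>` closed polygon, #0000ff→engrave S370 F2365: (147.342,136.915) → (67.884,121.719) → (68.141,56.039) → (101.387,106.667) → (263.230,5.743) → (220.832,7.309) → (147.342,136.915) (closed)

[2] `<path>` cubic bezier, #0000ff→engrave S370 F2365: (25.121,117.943) → (45.446,109.375) → (104.685,82.823) → (175.782,50.306) → (231.681,23.844) → (245.324,15.455)

[3] `<path>` regular polygon, #0000ff→engrave S370 F2365: (117.165,6.615) → (98.510,3.153) → (86.184,17.578) → (92.513,35.465) → (111.168,38.927) → (123.494,24.502) → (117.165,6.615) (closed)

(bCNC post)
(Date: synthetic)
G21
G90
G0 X147.342 Y136.915
M4 S370
G1 X67.884 Y121.719 F2365
G1 X68.141 Y56.039
G1 X101.387 Y106.667
G1 X263.230 Y5.743
G1 X220.832 Y7.309
G1 X147.342 Y136.915
M5
G0 X25.121 Y117.943
M4 S370
G1 X45.446 Y109.375 F2365
G1 X104.685 Y82.823
G1 X175.782 Y50.306
G1 X231.681 Y23.844
G1 X245.324 Y15.455
M5
G0 X117.165 Y6.615
M4 S370
G1 X98.510 Y3.153 F2365
G1 X86.184 Y17.578
G1 X92.513 Y35.465
G1 X111.168 Y38.927
G1 X123.494 Y24.502
G1 X117.165 Y6.615
M5
G0 X0.000 Y0.000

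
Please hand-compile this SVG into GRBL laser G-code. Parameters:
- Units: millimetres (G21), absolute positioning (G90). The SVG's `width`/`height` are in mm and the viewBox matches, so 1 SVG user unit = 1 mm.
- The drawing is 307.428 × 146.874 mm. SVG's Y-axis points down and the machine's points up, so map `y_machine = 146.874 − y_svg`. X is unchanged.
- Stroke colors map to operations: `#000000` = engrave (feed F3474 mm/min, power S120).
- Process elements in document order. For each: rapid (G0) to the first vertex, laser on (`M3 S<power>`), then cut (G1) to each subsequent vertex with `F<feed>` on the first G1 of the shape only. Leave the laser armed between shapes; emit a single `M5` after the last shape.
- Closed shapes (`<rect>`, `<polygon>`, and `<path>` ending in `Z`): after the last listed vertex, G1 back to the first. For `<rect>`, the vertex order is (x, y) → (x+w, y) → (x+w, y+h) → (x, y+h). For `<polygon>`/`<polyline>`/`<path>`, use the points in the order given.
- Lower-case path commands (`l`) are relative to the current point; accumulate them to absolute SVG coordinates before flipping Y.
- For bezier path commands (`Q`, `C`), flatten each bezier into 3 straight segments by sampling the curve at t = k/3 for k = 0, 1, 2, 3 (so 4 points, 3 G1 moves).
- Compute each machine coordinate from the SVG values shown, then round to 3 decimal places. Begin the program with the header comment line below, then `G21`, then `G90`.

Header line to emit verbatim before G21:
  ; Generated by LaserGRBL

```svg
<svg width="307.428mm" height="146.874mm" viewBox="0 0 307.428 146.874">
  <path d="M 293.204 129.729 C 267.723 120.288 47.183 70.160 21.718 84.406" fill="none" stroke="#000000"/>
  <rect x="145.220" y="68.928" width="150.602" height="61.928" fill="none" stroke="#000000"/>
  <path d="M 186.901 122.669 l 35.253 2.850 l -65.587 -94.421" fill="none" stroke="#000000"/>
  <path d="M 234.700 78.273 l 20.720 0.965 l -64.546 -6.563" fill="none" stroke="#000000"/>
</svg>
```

viewBox `0 0 307.428 146.874` with mm width/height → 1 unit = 1 mm. Flip: y_m = 146.874 − y_svg.

**Shape 1** — `<path>` cubic bezier, stroke `#000000` → engrave (S120, F3474). Control points (SVG): P0=(293.204,129.729), P1=(267.723,120.288), P2=(47.183,70.160), P3=(21.718,84.406); sampled at t=k/3. Machine vertices: (293.204,17.145) → (217.153,36.257) → (97.759,59.147) → (21.718,62.468). Open path.

**Shape 2** — `<rect>` rectangle, stroke `#000000` → engrave (S120, F3474). Machine vertices: (145.220,77.946) → (295.822,77.946) → (295.822,16.018) → (145.220,16.018) → (145.220,77.946). Closed: final G1 returns to the first vertex.

**Shape 3** — `<path>` open polyline, stroke `#000000` → engrave (S120, F3474). Machine vertices: (186.901,24.205) → (222.154,21.355) → (156.567,115.776). Open path.

**Shape 4** — `<path>` open polyline, stroke `#000000` → engrave (S120, F3474). Machine vertices: (234.700,68.601) → (255.420,67.636) → (190.874,74.199). Open path.

; Generated by LaserGRBL
G21
G90
G0 X293.204 Y17.145
M3 S120
G1 X217.153 Y36.257 F3474
G1 X97.759 Y59.147
G1 X21.718 Y62.468
G0 X145.220 Y77.946
M3 S120
G1 X295.822 Y77.946 F3474
G1 X295.822 Y16.018
G1 X145.220 Y16.018
G1 X145.220 Y77.946
G0 X186.901 Y24.205
M3 S120
G1 X222.154 Y21.355 F3474
G1 X156.567 Y115.776
G0 X234.700 Y68.601
M3 S120
G1 X255.420 Y67.636 F3474
G1 X190.874 Y74.199
M5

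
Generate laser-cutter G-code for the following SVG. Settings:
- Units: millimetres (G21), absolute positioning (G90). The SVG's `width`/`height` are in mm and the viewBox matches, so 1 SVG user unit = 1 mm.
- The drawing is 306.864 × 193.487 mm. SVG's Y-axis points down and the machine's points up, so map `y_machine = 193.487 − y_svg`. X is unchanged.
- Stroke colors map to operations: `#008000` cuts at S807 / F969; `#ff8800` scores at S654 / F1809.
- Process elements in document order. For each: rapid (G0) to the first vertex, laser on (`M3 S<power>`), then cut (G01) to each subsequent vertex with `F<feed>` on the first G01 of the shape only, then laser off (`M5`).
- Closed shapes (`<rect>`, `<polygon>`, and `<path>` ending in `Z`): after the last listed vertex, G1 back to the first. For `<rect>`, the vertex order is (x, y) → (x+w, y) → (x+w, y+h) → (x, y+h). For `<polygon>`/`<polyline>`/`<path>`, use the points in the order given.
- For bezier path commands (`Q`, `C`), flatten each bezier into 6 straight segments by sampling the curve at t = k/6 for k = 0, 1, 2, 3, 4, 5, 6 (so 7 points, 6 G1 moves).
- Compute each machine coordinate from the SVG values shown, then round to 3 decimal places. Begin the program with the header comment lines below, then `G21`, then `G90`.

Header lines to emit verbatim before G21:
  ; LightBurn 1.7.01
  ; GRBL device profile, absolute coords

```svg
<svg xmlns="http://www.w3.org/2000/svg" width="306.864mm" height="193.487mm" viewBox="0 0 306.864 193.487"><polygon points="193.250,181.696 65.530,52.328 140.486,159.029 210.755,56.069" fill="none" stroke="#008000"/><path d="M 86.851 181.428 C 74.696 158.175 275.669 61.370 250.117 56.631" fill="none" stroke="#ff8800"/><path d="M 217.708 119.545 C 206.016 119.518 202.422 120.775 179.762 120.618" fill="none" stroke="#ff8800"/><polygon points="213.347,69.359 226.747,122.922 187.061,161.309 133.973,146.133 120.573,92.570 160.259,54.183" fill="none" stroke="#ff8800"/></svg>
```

viewBox `0 0 306.864 193.487` with mm width/height → 1 unit = 1 mm. Flip: y_m = 193.487 − y_svg.

**Shape 1** — `<polygon>` closed polygon, stroke `#008000` → cut (S807, F969). Machine vertices: (193.250,11.791) → (65.530,141.159) → (140.486,34.458) → (210.755,137.418) → (193.250,11.791). Closed: final G1 returns to the first vertex.

**Shape 2** — `<path>` cubic bezier, stroke `#ff8800` → score (S654, F1809). Control points (SVG): P0=(86.851,181.428), P1=(74.696,158.175), P2=(275.669,61.370), P3=(250.117,56.631); sampled at t=k/6. Machine vertices: (86.851,12.059) → (96.499,29.048) → (129.455,53.695) → (173.508,81.400) → (216.444,107.562) → (246.051,127.581) → (250.117,136.856). Open path.

**Shape 3** — `<path>` cubic bezier, stroke `#ff8800` → score (S654, F1809). Control points (SVG): P0=(217.708,119.545), P1=(206.016,119.518), P2=(202.422,120.775), P3=(179.762,120.618); sampled at t=k/6. Machine vertices: (217.708,73.942) → (212.411,73.861) → (207.709,73.641) → (202.848,73.357) → (197.073,73.083) → (189.629,72.896) → (179.762,72.869). Open path.

**Shape 4** — `<polygon>` regular polygon, stroke `#ff8800` → score (S654, F1809). Machine vertices: (213.347,124.128) → (226.747,70.565) → (187.061,32.178) → (133.973,47.354) → (120.573,100.917) → (160.259,139.304) → (213.347,124.128). Closed: final G1 returns to the first vertex.

; LightBurn 1.7.01
; GRBL device profile, absolute coords
G21
G90
G0 X193.250 Y11.791
M3 S807
G01 X65.530 Y141.159 F969
G01 X140.486 Y34.458
G01 X210.755 Y137.418
G01 X193.250 Y11.791
M5
G0 X86.851 Y12.059
M3 S654
G01 X96.499 Y29.048 F1809
G01 X129.455 Y53.695
G01 X173.508 Y81.400
G01 X216.444 Y107.562
G01 X246.051 Y127.581
G01 X250.117 Y136.856
M5
G0 X217.708 Y73.942
M3 S654
G01 X212.411 Y73.861 F1809
G01 X207.709 Y73.641
G01 X202.848 Y73.357
G01 X197.073 Y73.083
G01 X189.629 Y72.896
G01 X179.762 Y72.869
M5
G0 X213.347 Y124.128
M3 S654
G01 X226.747 Y70.565 F1809
G01 X187.061 Y32.178
G01 X133.973 Y47.354
G01 X120.573 Y100.917
G01 X160.259 Y139.304
G01 X213.347 Y124.128
M5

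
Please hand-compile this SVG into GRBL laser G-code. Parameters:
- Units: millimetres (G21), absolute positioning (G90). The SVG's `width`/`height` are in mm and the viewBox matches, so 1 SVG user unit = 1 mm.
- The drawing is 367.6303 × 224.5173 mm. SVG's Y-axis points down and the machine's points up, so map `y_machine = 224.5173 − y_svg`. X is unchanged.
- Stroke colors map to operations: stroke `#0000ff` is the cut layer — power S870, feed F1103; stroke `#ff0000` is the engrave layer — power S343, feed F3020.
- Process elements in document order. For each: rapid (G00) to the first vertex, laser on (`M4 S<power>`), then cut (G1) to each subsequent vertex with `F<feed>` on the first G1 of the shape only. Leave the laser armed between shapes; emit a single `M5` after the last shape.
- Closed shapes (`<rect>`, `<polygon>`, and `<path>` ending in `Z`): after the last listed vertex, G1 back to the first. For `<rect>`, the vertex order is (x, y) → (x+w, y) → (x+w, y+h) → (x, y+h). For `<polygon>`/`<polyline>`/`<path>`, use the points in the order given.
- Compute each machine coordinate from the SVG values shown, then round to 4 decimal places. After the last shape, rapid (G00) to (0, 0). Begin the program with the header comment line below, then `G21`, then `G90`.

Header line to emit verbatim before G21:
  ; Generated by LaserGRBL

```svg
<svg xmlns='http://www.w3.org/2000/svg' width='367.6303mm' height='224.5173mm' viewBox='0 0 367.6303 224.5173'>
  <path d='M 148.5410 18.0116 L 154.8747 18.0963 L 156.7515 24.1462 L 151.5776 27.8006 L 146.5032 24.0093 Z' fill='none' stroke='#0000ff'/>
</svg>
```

Since the viewBox matches the mm dimensions, user units are millimetres directly. The only transform is the Y-flip y_m = 224.5173 − y_svg.

Shape 1 is a regular polygon drawn with `<path>`. Its stroke #0000ff means cut at S870, F1103. After flipping Y the toolpath is (148.5410,206.5057) → (154.8747,206.4210) → (156.7515,200.3711) → (151.5776,196.7167) → (146.5032,200.5080) → (148.5410,206.5057), returning to the start.

; Generated by LaserGRBL
G21
G90
G00 X148.5410 Y206.5057
M4 S870
G1 X154.8747 Y206.4210 F1103
G1 X156.7515 Y200.3711
G1 X151.5776 Y196.7167
G1 X146.5032 Y200.5080
G1 X148.5410 Y206.5057
M5
G00 X0.0000 Y0.0000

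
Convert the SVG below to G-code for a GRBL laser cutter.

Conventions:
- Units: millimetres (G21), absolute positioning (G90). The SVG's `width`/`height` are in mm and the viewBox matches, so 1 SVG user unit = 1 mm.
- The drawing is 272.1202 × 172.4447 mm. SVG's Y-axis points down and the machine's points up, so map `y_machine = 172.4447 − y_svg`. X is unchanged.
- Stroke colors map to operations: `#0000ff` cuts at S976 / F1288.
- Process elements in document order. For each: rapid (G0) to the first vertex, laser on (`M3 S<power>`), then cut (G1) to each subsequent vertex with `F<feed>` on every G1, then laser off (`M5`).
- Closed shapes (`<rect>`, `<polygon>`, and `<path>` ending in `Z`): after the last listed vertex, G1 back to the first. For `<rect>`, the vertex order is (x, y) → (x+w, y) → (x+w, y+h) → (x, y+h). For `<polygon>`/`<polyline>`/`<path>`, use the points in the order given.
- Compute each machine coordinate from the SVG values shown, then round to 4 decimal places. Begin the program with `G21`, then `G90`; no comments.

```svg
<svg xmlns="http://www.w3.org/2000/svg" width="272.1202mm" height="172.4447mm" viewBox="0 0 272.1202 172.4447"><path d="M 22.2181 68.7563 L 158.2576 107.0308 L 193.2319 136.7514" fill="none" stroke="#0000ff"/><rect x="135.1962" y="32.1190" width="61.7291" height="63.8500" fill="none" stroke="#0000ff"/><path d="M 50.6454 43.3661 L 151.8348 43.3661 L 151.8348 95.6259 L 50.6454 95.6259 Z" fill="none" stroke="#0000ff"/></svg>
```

G21
G90
G0 X22.2181 Y103.6884
M3 S976
G1 X158.2576 Y65.4139 F1288
G1 X193.2319 Y35.6933 F1288
M5
G0 X135.1962 Y140.3257
M3 S976
G1 X196.9253 Y140.3257 F1288
G1 X196.9253 Y76.4757 F1288
G1 X135.1962 Y76.4757 F1288
G1 X135.1962 Y140.3257 F1288
M5
G0 X50.6454 Y129.0786
M3 S976
G1 X151.8348 Y129.0786 F1288
G1 X151.8348 Y76.8188 F1288
G1 X50.6454 Y76.8188 F1288
G1 X50.6454 Y129.0786 F1288
M5

1 u = 1 mm; y_m = 172.4447 − y.

[1] `<path>` open polyline, #0000ff→cut S976 F1288: (22.2181,103.6884) → (158.2576,65.4139) → (193.2319,35.6933)

[2] `<rect>` rectangle, #0000ff→cut S976 F1288: (135.1962,140.3257) → (196.9253,140.3257) → (196.9253,76.4757) → (135.1962,76.4757) → (135.1962,140.3257) (closed)

[3] `<path>` rectangle, #0000ff→cut S976 F1288: (50.6454,129.0786) → (151.8348,129.0786) → (151.8348,76.8188) → (50.6454,76.8188) → (50.6454,129.0786) (closed)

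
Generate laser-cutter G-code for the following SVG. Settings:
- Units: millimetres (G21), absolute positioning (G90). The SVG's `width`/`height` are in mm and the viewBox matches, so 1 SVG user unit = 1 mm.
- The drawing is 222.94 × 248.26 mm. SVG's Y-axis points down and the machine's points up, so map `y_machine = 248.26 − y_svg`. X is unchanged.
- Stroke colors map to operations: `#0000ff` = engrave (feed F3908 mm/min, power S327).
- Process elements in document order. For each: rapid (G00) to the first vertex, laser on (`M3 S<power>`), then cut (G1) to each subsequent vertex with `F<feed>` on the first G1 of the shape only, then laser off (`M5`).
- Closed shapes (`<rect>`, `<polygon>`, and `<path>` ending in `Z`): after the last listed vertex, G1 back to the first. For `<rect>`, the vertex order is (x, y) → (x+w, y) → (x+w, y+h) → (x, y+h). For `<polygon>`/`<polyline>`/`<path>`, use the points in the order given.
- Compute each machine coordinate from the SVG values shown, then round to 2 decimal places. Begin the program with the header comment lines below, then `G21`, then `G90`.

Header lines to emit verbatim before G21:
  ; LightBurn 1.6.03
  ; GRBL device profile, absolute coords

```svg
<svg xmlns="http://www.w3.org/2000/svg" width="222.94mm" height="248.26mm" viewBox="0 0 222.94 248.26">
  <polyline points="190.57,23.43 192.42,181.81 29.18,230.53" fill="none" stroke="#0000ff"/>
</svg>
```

viewBox `0 0 222.94 248.26` with mm width/height → 1 unit = 1 mm. Flip: y_m = 248.26 − y_svg.

**Shape 1** — `<polyline>` open polyline, stroke `#0000ff` → engrave (S327, F3908). Machine vertices: (190.57,224.83) → (192.42,66.45) → (29.18,17.73). Open path.

; LightBurn 1.6.03
; GRBL device profile, absolute coords
G21
G90
G00 X190.57 Y224.83
M3 S327
G1 X192.42 Y66.45 F3908
G1 X29.18 Y17.73
M5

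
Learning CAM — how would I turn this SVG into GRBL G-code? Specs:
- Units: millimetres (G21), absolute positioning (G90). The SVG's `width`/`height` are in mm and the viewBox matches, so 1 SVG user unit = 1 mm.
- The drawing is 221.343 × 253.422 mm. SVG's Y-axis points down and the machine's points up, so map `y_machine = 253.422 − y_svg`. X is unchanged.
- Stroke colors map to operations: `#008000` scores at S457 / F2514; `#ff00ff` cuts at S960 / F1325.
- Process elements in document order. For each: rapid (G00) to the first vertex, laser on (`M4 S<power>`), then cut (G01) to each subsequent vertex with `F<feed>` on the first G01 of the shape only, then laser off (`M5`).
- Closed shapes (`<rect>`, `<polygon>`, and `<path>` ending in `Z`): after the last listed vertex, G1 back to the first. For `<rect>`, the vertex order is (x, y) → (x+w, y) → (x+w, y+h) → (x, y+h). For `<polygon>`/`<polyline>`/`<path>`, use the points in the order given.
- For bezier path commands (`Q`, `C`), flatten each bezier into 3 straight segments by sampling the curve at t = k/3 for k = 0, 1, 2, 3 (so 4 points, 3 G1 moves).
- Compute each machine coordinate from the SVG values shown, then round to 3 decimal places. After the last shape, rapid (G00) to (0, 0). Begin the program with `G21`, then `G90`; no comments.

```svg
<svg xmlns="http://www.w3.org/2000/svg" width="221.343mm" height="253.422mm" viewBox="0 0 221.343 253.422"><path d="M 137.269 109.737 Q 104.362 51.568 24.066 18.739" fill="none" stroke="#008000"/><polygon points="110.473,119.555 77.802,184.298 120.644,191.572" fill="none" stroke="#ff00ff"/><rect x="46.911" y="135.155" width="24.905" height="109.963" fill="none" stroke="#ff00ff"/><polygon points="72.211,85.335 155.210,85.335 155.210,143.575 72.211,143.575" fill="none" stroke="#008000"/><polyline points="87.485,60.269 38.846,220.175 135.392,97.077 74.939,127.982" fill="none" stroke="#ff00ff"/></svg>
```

G21
G90
G00 X137.269 Y143.685
M4 S457
G01 X110.066 Y179.649 F2514
G01 X72.331 Y209.981
G01 X24.066 Y234.683
M5
G00 X110.473 Y133.867
M4 S960
G01 X77.802 Y69.124 F1325
G01 X120.644 Y61.850
G01 X110.473 Y133.867
M5
G00 X46.911 Y118.267
M4 S960
G01 X71.816 Y118.267 F1325
G01 X71.816 Y8.304
G01 X46.911 Y8.304
G01 X46.911 Y118.267
M5
G00 X72.211 Y168.087
M4 S457
G01 X155.210 Y168.087 F2514
G01 X155.210 Y109.847
G01 X72.211 Y109.847
G01 X72.211 Y168.087
M5
G00 X87.485 Y193.153
M4 S960
G01 X38.846 Y33.247 F1325
G01 X135.392 Y156.345
G01 X74.939 Y125.440
M5
G00 X0.000 Y0.000

Since the viewBox matches the mm dimensions, user units are millimetres directly. The only transform is the Y-flip y_m = 253.422 − y_svg.

Shape 1 is a quadratic bezier drawn with `<path>`. Its stroke #008000 means score at S457, F2514. After flipping Y the toolpath is (137.269,143.685) → (110.066,179.649) → (72.331,209.981) → (24.066,234.683).

Shape 2 is a closed polygon drawn with `<polygon>`. Its stroke #ff00ff means cut at S960, F1325. After flipping Y the toolpath is (110.473,133.867) → (77.802,69.124) → (120.644,61.850) → (110.473,133.867), returning to the start.

Shape 3 is a rectangle drawn with `<rect>`. Its stroke #ff00ff means cut at S960, F1325. After flipping Y the toolpath is (46.911,118.267) → (71.816,118.267) → (71.816,8.304) → (46.911,8.304) → (46.911,118.267), returning to the start.

Shape 4 is a rectangle drawn with `<polygon>`. Its stroke #008000 means score at S457, F2514. After flipping Y the toolpath is (72.211,168.087) → (155.210,168.087) → (155.210,109.847) → (72.211,109.847) → (72.211,168.087), returning to the start.

Shape 5 is a open polyline drawn with `<polyline>`. Its stroke #ff00ff means cut at S960, F1325. After flipping Y the toolpath is (87.485,193.153) → (38.846,33.247) → (135.392,156.345) → (74.939,125.440).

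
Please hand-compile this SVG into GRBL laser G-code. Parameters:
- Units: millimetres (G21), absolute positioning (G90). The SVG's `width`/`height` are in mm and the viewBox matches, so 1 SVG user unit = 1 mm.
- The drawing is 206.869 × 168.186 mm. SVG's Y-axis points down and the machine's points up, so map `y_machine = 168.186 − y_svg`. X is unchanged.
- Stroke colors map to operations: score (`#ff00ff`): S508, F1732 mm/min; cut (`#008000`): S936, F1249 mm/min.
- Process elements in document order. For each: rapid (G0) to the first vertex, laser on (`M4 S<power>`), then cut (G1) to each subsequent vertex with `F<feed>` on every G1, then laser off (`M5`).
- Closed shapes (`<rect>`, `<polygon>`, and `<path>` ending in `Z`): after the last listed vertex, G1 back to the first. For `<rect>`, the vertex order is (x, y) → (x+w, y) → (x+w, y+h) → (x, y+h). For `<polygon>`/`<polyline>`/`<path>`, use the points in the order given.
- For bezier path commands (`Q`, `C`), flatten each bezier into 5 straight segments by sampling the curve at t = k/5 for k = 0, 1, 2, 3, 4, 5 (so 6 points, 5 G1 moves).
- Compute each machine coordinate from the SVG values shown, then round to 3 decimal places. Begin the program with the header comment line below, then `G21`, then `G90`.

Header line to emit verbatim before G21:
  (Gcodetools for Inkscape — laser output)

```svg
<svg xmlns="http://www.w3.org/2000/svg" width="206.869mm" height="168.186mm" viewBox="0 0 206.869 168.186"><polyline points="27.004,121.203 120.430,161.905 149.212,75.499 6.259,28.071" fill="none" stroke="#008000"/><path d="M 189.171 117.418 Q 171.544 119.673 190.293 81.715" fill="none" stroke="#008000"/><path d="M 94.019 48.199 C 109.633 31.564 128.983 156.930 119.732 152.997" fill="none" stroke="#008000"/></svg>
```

Since the viewBox matches the mm dimensions, user units are millimetres directly. The only transform is the Y-flip y_m = 168.186 − y_svg.

Shape 1 is a open polyline drawn with `<polyline>`. Its stroke #008000 means cut at S936, F1249. After flipping Y the toolpath is (27.004,46.983) → (120.430,6.281) → (149.212,92.687) → (6.259,140.115).

Shape 2 is a quadratic bezier drawn with `<path>`. Its stroke #008000 means cut at S936, F1249. After flipping Y the toolpath is (189.171,50.768) → (183.575,51.475) → (180.890,55.398) → (181.114,62.539) → (184.248,72.896) → (190.293,86.471).

Shape 3 is a cubic bezier drawn with `<path>`. Its stroke #008000 means cut at S936, F1249. After flipping Y the toolpath is (94.019,119.987) → (103.577,115.098) → (112.480,89.152) → (119.174,55.170) → (122.109,26.175) → (119.732,15.189).

(Gcodetools for Inkscape — laser output)
G21
G90
G0 X27.004 Y46.983
M4 S936
G1 X120.430 Y6.281 F1249
G1 X149.212 Y92.687 F1249
G1 X6.259 Y140.115 F1249
M5
G0 X189.171 Y50.768
M4 S936
G1 X183.575 Y51.475 F1249
G1 X180.890 Y55.398 F1249
G1 X181.114 Y62.539 F1249
G1 X184.248 Y72.896 F1249
G1 X190.293 Y86.471 F1249
M5
G0 X94.019 Y119.987
M4 S936
G1 X103.577 Y115.098 F1249
G1 X112.480 Y89.152 F1249
G1 X119.174 Y55.170 F1249
G1 X122.109 Y26.175 F1249
G1 X119.732 Y15.189 F1249
M5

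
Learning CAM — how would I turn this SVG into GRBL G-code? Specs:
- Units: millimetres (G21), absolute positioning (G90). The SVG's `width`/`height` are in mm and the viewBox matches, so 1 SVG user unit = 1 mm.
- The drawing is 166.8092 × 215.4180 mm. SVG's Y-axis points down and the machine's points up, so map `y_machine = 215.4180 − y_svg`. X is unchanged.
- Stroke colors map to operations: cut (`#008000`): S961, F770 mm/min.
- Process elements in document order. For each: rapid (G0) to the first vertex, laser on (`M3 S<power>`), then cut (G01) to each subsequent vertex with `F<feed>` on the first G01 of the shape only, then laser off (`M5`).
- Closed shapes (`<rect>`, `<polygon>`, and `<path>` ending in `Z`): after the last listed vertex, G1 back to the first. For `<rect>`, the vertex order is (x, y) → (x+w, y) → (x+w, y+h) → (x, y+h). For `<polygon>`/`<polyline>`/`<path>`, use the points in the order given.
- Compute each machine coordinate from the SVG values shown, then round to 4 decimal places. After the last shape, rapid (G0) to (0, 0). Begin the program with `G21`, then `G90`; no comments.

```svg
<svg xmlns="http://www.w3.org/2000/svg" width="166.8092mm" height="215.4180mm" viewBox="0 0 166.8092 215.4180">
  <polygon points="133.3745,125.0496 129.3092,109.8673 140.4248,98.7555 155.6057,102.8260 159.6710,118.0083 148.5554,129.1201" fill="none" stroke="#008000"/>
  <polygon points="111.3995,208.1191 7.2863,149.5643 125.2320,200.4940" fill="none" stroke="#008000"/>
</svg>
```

1 u = 1 mm; y_m = 215.4180 − y.

[1] `<polygon>` regular polygon, #008000→cut S961 F770: (133.3745,90.3684) → (129.3092,105.5507) → (140.4248,116.6625) → (155.6057,112.5920) → (159.6710,97.4097) → (148.5554,86.2979) → (133.3745,90.3684) (closed)

[2] `<polygon>` closed polygon, #008000→cut S961 F770: (111.3995,7.2989) → (7.2863,65.8537) → (125.2320,14.9240) → (111.3995,7.2989) (closed)

G21
G90
G0 X133.3745 Y90.3684
M3 S961
G01 X129.3092 Y105.5507 F770
G01 X140.4248 Y116.6625
G01 X155.6057 Y112.5920
G01 X159.6710 Y97.4097
G01 X148.5554 Y86.2979
G01 X133.3745 Y90.3684
M5
G0 X111.3995 Y7.2989
M3 S961
G01 X7.2863 Y65.8537 F770
G01 X125.2320 Y14.9240
G01 X111.3995 Y7.2989
M5
G0 X0.0000 Y0.0000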